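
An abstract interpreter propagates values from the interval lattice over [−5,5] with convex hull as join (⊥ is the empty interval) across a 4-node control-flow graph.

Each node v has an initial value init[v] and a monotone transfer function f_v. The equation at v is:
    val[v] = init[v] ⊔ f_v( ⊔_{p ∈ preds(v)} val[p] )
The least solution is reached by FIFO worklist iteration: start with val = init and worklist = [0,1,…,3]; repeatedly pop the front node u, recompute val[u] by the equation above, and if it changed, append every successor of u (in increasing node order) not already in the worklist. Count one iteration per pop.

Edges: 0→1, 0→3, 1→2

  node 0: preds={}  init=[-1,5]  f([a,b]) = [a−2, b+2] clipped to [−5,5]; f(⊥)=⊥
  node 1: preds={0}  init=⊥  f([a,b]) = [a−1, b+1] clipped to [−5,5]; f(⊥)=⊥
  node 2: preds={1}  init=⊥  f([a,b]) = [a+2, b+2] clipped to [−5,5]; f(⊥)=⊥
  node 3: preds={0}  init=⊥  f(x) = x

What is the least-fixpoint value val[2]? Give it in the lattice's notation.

Iteration log — 4 steps:
  step 1. node 0  ⊔preds=⊥  new=[-1,5]  stable
  step 2. node 1  ⊔preds=[-1,5]  new=[-2,5]  old=⊥  +wl: 
  step 3. node 2  ⊔preds=[-2,5]  new=[0,5]  old=⊥  +wl: 
  step 4. node 3  ⊔preds=[-1,5]  new=[-1,5]  old=⊥  +wl: 

Least fixpoint reached:
  node 0: [-1,5]
  node 1: [-2,5]
  node 2: [0,5]
  node 3: [-1,5]

[0,5]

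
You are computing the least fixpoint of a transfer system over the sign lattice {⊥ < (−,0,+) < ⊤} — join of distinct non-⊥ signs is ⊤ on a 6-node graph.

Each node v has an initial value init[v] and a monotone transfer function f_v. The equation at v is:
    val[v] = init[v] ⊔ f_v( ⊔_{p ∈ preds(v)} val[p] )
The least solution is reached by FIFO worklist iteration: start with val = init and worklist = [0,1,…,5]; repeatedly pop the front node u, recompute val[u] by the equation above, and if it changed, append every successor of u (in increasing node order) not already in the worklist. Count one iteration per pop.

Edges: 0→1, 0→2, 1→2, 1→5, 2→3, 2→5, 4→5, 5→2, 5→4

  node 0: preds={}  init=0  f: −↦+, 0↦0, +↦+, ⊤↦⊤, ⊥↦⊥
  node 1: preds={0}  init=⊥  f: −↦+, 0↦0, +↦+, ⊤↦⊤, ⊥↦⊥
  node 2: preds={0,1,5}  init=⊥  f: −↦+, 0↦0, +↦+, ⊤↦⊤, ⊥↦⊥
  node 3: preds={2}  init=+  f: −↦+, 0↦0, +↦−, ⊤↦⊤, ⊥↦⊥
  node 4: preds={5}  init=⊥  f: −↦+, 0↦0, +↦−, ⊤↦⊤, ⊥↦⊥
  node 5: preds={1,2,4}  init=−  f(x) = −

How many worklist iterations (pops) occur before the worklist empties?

Iteration log — 6 steps:
  step 1. node 0  ⊔preds=⊥  new=0  stable
  step 2. node 1  ⊔preds=0  new=0  old=⊥  +wl: 
  step 3. node 2  ⊔preds=⊤  new=⊤  old=⊥  +wl: 
  step 4. node 3  ⊔preds=⊤  new=⊤  old=+  +wl: 
  step 5. node 4  ⊔preds=−  new=+  old=⊥  +wl: 
  step 6. node 5  ⊔preds=⊤  new=−  stable

Least fixpoint reached:
  node 0: 0
  node 1: 0
  node 2: ⊤
  node 3: ⊤
  node 4: +
  node 5: −

6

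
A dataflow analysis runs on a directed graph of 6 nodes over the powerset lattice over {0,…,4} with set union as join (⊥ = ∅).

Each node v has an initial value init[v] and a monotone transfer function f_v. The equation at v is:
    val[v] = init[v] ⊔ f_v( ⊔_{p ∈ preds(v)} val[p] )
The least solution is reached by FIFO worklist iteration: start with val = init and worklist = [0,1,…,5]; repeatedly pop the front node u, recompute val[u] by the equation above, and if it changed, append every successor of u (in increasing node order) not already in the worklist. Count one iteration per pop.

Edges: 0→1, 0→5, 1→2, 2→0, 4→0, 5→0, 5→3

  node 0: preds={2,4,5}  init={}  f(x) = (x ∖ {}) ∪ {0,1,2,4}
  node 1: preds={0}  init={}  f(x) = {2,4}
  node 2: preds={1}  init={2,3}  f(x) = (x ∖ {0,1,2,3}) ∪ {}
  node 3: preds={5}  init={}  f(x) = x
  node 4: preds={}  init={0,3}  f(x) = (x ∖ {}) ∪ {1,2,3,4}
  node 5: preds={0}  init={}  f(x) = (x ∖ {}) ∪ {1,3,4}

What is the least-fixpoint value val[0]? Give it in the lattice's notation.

Trace (8 dequeues):
  [1] u=0 | in {0,2,3} | out {0,1,2,3,4} | prev {} | push {}
  [2] u=1 | in {0,1,2,3,4} | out {2,4} | prev {} | push {}
  [3] u=2 | in {2,4} | out {2,3,4} | prev {2,3} | push {0}
  [4] u=3 | in {} | out {} | ==
  [5] u=4 | in {} | out {0,1,2,3,4} | prev {0,3} | push {}
  [6] u=5 | in {0,1,2,3,4} | out {0,1,2,3,4} | prev {} | push {3}
  [7] u=0 | in {0,1,2,3,4} | out {0,1,2,3,4} | ==
  [8] u=3 | in {0,1,2,3,4} | out {0,1,2,3,4} | prev {} | push {}

Converged values:
  [0] {0,1,2,3,4}
  [1] {2,4}
  [2] {2,3,4}
  [3] {0,1,2,3,4}
  [4] {0,1,2,3,4}
  [5] {0,1,2,3,4}

{0,1,2,3,4}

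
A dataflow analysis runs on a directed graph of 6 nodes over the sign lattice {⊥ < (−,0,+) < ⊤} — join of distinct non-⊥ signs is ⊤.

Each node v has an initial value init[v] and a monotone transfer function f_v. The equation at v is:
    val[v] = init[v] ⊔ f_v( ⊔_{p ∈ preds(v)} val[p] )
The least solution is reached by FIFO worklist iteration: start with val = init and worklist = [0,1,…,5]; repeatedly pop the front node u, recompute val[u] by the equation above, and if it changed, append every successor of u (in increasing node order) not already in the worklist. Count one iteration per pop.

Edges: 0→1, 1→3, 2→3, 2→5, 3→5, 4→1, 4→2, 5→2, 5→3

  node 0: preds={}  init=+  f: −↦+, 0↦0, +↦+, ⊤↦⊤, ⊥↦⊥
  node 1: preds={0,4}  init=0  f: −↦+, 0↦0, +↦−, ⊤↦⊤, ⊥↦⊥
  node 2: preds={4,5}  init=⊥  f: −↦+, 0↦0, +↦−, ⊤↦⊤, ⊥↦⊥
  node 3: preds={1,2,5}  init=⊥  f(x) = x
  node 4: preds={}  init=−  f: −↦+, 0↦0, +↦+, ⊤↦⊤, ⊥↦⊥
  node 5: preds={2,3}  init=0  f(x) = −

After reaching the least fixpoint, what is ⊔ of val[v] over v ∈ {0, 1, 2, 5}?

Trace (8 dequeues):
  [1] u=0 | in ⊥ | out + | ==
  [2] u=1 | in ⊤ | out ⊤ | prev 0 | push {}
  [3] u=2 | in ⊤ | out ⊤ | prev ⊥ | push {}
  [4] u=3 | in ⊤ | out ⊤ | prev ⊥ | push {}
  [5] u=4 | in ⊥ | out − | ==
  [6] u=5 | in ⊤ | out ⊤ | prev 0 | push {2,3}
  [7] u=2 | in ⊤ | out ⊤ | ==
  [8] u=3 | in ⊤ | out ⊤ | ==

Converged values:
  [0] +
  [1] ⊤
  [2] ⊤
  [3] ⊤
  [4] −
  [5] ⊤

⊤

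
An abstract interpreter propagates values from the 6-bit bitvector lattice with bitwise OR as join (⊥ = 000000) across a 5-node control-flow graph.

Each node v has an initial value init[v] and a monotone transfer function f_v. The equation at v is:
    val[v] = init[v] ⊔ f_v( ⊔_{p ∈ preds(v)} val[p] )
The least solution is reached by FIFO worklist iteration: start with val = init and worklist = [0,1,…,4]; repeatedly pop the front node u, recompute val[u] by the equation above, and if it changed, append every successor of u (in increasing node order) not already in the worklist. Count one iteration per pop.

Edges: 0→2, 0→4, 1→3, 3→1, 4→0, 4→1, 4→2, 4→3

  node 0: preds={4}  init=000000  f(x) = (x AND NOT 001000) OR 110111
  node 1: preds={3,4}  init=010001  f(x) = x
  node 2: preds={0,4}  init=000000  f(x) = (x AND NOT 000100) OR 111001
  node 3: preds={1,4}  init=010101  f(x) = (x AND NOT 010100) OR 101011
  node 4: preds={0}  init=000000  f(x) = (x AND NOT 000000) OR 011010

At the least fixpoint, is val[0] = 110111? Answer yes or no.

yes

Iteration log — 9 steps:
  step 1. node 0  ⊔preds=000000  new=110111  old=000000  +wl: 
  step 2. node 1  ⊔preds=010101  new=010101  old=010001  +wl: 
  step 3. node 2  ⊔preds=110111  new=111011  old=000000  +wl: 
  step 4. node 3  ⊔preds=010101  new=111111  old=010101  +wl: 1
  step 5. node 4  ⊔preds=110111  new=111111  old=000000  +wl: 0,2,3
  step 6. node 1  ⊔preds=111111  new=111111  old=010101  +wl: 
  step 7. node 0  ⊔preds=111111  new=110111  stable
  step 8. node 2  ⊔preds=111111  new=111011  stable
  step 9. node 3  ⊔preds=111111  new=111111  stable

Least fixpoint reached:
  node 0: 110111
  node 1: 111111
  node 2: 111011
  node 3: 111111
  node 4: 111111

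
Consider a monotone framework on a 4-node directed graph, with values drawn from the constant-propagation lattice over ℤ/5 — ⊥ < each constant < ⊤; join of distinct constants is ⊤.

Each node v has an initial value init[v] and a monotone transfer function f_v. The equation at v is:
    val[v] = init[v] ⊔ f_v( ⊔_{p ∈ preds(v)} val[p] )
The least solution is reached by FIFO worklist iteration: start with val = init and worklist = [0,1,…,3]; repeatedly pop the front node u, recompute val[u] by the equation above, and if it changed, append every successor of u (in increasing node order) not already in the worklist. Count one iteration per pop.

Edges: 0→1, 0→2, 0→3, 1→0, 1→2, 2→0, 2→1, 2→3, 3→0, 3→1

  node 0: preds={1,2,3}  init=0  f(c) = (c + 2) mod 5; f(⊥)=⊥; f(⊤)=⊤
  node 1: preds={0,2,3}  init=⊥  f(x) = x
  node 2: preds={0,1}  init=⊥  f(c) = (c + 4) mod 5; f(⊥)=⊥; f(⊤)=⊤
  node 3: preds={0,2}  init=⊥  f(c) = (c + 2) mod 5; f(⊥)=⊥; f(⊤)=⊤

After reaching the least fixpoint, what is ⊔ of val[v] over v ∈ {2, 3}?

⊤

Trace (10 dequeues):
  [1] u=0 | in ⊥ | out 0 | ==
  [2] u=1 | in 0 | out 0 | prev ⊥ | push {0}
  [3] u=2 | in 0 | out 4 | prev ⊥ | push {1}
  [4] u=3 | in ⊤ | out ⊤ | prev ⊥ | push {}
  [5] u=0 | in ⊤ | out ⊤ | prev 0 | push {2,3}
  [6] u=1 | in ⊤ | out ⊤ | prev 0 | push {0}
  [7] u=2 | in ⊤ | out ⊤ | prev 4 | push {1}
  [8] u=3 | in ⊤ | out ⊤ | ==
  [9] u=0 | in ⊤ | out ⊤ | ==
  [10] u=1 | in ⊤ | out ⊤ | ==

Converged values:
  [0] ⊤
  [1] ⊤
  [2] ⊤
  [3] ⊤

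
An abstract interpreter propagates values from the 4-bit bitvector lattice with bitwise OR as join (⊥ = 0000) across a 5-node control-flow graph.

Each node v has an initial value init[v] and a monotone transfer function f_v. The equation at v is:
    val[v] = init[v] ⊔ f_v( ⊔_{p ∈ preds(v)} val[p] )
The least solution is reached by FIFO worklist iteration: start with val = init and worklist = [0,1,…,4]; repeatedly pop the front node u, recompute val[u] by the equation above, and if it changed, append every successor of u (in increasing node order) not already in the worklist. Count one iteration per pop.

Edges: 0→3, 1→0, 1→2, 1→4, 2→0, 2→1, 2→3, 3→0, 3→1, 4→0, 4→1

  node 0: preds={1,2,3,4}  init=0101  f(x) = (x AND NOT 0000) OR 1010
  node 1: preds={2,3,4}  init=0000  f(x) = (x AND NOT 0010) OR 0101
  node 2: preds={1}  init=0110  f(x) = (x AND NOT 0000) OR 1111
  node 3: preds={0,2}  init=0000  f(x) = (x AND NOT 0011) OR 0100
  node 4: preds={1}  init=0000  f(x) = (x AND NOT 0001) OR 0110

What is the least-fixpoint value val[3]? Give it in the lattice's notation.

Iteration log — 12 steps:
  step 1. node 0  ⊔preds=0110  new=1111  old=0101  +wl: 
  step 2. node 1  ⊔preds=0110  new=0101  old=0000  +wl: 0
  step 3. node 2  ⊔preds=0101  new=1111  old=0110  +wl: 1
  step 4. node 3  ⊔preds=1111  new=1100  old=0000  +wl: 
  step 5. node 4  ⊔preds=0101  new=0110  old=0000  +wl: 
  step 6. node 0  ⊔preds=1111  new=1111  stable
  step 7. node 1  ⊔preds=1111  new=1101  old=0101  +wl: 0,2,4
  step 8. node 0  ⊔preds=1111  new=1111  stable
  step 9. node 2  ⊔preds=1101  new=1111  stable
  step 10. node 4  ⊔preds=1101  new=1110  old=0110  +wl: 0,1
  step 11. node 0  ⊔preds=1111  new=1111  stable
  step 12. node 1  ⊔preds=1111  new=1101  stable

Least fixpoint reached:
  node 0: 1111
  node 1: 1101
  node 2: 1111
  node 3: 1100
  node 4: 1110

1100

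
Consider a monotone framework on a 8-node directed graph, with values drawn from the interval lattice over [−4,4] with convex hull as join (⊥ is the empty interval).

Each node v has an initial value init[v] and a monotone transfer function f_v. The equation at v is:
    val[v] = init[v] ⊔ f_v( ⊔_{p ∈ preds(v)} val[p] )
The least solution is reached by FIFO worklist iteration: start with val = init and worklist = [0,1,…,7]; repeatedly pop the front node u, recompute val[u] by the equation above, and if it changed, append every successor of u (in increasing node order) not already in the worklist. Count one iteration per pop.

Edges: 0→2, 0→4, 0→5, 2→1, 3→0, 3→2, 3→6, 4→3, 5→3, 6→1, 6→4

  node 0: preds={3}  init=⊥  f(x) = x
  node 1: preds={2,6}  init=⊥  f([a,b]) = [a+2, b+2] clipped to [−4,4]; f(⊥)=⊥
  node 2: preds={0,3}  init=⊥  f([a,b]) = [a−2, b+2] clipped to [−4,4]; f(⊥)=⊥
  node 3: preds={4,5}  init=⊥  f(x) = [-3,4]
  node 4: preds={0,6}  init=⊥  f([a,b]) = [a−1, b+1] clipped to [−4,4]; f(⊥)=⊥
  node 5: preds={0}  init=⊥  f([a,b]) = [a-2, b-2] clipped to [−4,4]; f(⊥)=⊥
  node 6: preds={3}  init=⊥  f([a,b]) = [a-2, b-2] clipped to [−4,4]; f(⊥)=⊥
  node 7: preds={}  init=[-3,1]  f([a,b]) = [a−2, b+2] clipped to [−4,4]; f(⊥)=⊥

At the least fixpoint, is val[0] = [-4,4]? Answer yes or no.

no

Iteration log — 14 steps:
  step 1. node 0  ⊔preds=⊥  new=⊥  stable
  step 2. node 1  ⊔preds=⊥  new=⊥  stable
  step 3. node 2  ⊔preds=⊥  new=⊥  stable
  step 4. node 3  ⊔preds=⊥  new=[-3,4]  old=⊥  +wl: 0,2
  step 5. node 4  ⊔preds=⊥  new=⊥  stable
  step 6. node 5  ⊔preds=⊥  new=⊥  stable
  step 7. node 6  ⊔preds=[-3,4]  new=[-4,2]  old=⊥  +wl: 1,4
  step 8. node 7  ⊔preds=⊥  new=[-3,1]  stable
  step 9. node 0  ⊔preds=[-3,4]  new=[-3,4]  old=⊥  +wl: 5
  step 10. node 2  ⊔preds=[-3,4]  new=[-4,4]  old=⊥  +wl: 
  step 11. node 1  ⊔preds=[-4,4]  new=[-2,4]  old=⊥  +wl: 
  step 12. node 4  ⊔preds=[-4,4]  new=[-4,4]  old=⊥  +wl: 3
  step 13. node 5  ⊔preds=[-3,4]  new=[-4,2]  old=⊥  +wl: 
  step 14. node 3  ⊔preds=[-4,4]  new=[-3,4]  stable

Least fixpoint reached:
  node 0: [-3,4]
  node 1: [-2,4]
  node 2: [-4,4]
  node 3: [-3,4]
  node 4: [-4,4]
  node 5: [-4,2]
  node 6: [-4,2]
  node 7: [-3,1]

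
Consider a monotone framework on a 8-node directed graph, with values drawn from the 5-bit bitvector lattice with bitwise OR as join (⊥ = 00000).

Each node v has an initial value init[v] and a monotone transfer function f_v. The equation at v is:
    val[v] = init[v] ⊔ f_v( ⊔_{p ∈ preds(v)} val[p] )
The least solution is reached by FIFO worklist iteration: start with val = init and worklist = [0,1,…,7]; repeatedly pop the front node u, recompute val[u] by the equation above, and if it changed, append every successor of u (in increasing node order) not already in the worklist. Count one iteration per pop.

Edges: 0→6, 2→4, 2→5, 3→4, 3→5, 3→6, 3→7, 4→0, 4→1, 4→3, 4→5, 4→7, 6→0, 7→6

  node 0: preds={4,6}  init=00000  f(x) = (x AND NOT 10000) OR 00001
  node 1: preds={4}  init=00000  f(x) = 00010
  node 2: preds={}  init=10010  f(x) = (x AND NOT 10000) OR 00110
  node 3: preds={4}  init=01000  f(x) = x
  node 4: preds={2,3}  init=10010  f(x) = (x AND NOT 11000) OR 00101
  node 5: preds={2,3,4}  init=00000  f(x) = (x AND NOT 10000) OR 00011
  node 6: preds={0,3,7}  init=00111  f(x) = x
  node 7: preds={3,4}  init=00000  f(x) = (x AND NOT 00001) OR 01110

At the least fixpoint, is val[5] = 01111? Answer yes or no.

Iteration log — 15 steps:
  step 1. node 0  ⊔preds=10111  new=00111  old=00000  +wl: 
  step 2. node 1  ⊔preds=10010  new=00010  old=00000  +wl: 
  step 3. node 2  ⊔preds=00000  new=10110  old=10010  +wl: 
  step 4. node 3  ⊔preds=10010  new=11010  old=01000  +wl: 
  step 5. node 4  ⊔preds=11110  new=10111  old=10010  +wl: 0,1,3
  step 6. node 5  ⊔preds=11111  new=01111  old=00000  +wl: 
  step 7. node 6  ⊔preds=11111  new=11111  old=00111  +wl: 
  step 8. node 7  ⊔preds=11111  new=11110  old=00000  +wl: 6
  step 9. node 0  ⊔preds=11111  new=01111  old=00111  +wl: 
  step 10. node 1  ⊔preds=10111  new=00010  stable
  step 11. node 3  ⊔preds=10111  new=11111  old=11010  +wl: 4,5,7
  step 12. node 6  ⊔preds=11111  new=11111  stable
  step 13. node 4  ⊔preds=11111  new=10111  stable
  step 14. node 5  ⊔preds=11111  new=01111  stable
  step 15. node 7  ⊔preds=11111  new=11110  stable

Least fixpoint reached:
  node 0: 01111
  node 1: 00010
  node 2: 10110
  node 3: 11111
  node 4: 10111
  node 5: 01111
  node 6: 11111
  node 7: 11110

yes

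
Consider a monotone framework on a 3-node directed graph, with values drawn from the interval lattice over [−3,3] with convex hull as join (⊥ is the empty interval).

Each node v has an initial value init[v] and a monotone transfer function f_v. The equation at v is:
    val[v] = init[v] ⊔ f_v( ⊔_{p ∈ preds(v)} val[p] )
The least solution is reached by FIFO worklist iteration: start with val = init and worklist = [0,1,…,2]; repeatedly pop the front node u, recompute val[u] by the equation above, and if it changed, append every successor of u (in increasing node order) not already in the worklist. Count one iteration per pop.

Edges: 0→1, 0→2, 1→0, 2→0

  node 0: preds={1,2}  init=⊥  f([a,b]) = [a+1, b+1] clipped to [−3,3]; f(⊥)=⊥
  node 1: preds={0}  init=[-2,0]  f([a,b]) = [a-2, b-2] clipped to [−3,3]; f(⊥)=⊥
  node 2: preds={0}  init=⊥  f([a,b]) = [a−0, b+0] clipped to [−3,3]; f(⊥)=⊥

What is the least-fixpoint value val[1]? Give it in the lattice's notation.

[-3,1]

Worklist (10 pops):
  #1 pop 0: in=[-2,0] → [-1,1] (was ⊥); enqueue []
  #2 pop 1: in=[-1,1] → [-3,0] (was [-2,0]); enqueue [0]
  #3 pop 2: in=[-1,1] → [-1,1] (was ⊥); enqueue []
  #4 pop 0: in=[-3,1] → [-2,2] (was [-1,1]); enqueue [1,2]
  #5 pop 1: in=[-2,2] → [-3,0] (no change)
  #6 pop 2: in=[-2,2] → [-2,2] (was [-1,1]); enqueue [0]
  #7 pop 0: in=[-3,2] → [-2,3] (was [-2,2]); enqueue [1,2]
  #8 pop 1: in=[-2,3] → [-3,1] (was [-3,0]); enqueue [0]
  #9 pop 2: in=[-2,3] → [-2,3] (was [-2,2]); enqueue []
  #10 pop 0: in=[-3,3] → [-2,3] (no change)

Fixpoint:
  val[0] = [-2,3]
  val[1] = [-3,1]
  val[2] = [-2,3]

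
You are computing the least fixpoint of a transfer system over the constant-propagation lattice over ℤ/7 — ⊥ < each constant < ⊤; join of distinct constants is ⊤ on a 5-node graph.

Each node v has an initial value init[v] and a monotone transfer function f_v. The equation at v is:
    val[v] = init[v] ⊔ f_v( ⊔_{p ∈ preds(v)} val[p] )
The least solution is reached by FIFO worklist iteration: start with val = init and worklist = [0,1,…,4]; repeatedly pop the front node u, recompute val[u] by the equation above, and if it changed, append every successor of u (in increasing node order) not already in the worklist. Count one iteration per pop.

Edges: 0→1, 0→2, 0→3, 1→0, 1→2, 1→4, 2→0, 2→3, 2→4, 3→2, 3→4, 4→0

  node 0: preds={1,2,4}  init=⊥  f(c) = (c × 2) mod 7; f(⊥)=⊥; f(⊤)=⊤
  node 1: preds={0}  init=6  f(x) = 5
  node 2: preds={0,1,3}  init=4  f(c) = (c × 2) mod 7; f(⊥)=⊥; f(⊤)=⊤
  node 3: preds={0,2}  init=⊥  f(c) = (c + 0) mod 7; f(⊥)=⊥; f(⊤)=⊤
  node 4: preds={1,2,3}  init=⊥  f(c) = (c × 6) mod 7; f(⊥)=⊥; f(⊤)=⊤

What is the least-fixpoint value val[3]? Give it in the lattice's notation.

Worklist (7 pops):
  #1 pop 0: in=⊤ → ⊤ (was ⊥); enqueue []
  #2 pop 1: in=⊤ → ⊤ (was 6); enqueue [0]
  #3 pop 2: in=⊤ → ⊤ (was 4); enqueue []
  #4 pop 3: in=⊤ → ⊤ (was ⊥); enqueue [2]
  #5 pop 4: in=⊤ → ⊤ (was ⊥); enqueue []
  #6 pop 0: in=⊤ → ⊤ (no change)
  #7 pop 2: in=⊤ → ⊤ (no change)

Fixpoint:
  val[0] = ⊤
  val[1] = ⊤
  val[2] = ⊤
  val[3] = ⊤
  val[4] = ⊤

⊤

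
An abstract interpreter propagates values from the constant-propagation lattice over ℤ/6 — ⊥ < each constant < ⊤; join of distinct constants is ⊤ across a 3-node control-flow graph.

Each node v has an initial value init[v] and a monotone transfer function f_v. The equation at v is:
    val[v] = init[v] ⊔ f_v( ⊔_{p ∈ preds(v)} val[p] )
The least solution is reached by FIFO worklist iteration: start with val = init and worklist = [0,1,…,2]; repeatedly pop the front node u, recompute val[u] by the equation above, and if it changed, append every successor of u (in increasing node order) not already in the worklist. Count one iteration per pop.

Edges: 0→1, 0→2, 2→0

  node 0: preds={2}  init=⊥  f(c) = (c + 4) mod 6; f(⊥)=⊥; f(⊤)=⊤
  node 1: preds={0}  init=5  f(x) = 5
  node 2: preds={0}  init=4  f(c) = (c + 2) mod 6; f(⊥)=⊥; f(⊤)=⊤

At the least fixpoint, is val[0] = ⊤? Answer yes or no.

Worklist (3 pops):
  #1 pop 0: in=4 → 2 (was ⊥); enqueue []
  #2 pop 1: in=2 → 5 (no change)
  #3 pop 2: in=2 → 4 (no change)

Fixpoint:
  val[0] = 2
  val[1] = 5
  val[2] = 4

no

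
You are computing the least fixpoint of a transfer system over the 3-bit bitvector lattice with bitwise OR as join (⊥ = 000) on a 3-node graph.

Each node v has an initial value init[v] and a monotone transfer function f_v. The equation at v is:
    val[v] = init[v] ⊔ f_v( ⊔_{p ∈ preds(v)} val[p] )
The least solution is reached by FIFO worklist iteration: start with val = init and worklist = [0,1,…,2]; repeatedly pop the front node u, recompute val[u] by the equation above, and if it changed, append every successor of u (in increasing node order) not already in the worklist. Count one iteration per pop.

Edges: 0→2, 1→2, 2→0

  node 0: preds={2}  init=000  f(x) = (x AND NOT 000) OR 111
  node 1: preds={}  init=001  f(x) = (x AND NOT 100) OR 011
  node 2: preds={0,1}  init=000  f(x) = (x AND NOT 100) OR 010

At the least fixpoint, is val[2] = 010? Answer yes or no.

Trace (4 dequeues):
  [1] u=0 | in 000 | out 111 | prev 000 | push {}
  [2] u=1 | in 000 | out 011 | prev 001 | push {}
  [3] u=2 | in 111 | out 011 | prev 000 | push {0}
  [4] u=0 | in 011 | out 111 | ==

Converged values:
  [0] 111
  [1] 011
  [2] 011

no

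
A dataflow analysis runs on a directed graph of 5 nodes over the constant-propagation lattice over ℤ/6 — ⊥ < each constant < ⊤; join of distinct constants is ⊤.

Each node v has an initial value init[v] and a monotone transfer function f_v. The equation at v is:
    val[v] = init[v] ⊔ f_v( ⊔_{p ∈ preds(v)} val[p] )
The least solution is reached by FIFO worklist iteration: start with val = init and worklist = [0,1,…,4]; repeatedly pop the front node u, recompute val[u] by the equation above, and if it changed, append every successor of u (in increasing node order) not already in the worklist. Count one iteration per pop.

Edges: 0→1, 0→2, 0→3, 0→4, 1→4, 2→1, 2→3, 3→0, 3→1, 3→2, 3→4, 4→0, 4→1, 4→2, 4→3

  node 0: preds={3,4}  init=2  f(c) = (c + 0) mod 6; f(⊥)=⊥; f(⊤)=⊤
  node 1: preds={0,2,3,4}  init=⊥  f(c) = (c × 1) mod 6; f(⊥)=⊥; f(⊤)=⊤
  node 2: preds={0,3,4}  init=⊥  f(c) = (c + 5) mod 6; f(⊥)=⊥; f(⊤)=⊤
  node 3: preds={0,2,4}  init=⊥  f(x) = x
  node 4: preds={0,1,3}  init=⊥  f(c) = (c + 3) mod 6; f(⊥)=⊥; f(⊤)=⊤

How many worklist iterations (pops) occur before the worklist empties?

Trace (11 dequeues):
  [1] u=0 | in ⊥ | out 2 | ==
  [2] u=1 | in 2 | out 2 | prev ⊥ | push {}
  [3] u=2 | in 2 | out 1 | prev ⊥ | push {1}
  [4] u=3 | in ⊤ | out ⊤ | prev ⊥ | push {0,2}
  [5] u=4 | in ⊤ | out ⊤ | prev ⊥ | push {3}
  [6] u=1 | in ⊤ | out ⊤ | prev 2 | push {4}
  [7] u=0 | in ⊤ | out ⊤ | prev 2 | push {1}
  [8] u=2 | in ⊤ | out ⊤ | prev 1 | push {}
  [9] u=3 | in ⊤ | out ⊤ | ==
  [10] u=4 | in ⊤ | out ⊤ | ==
  [11] u=1 | in ⊤ | out ⊤ | ==

Converged values:
  [0] ⊤
  [1] ⊤
  [2] ⊤
  [3] ⊤
  [4] ⊤

11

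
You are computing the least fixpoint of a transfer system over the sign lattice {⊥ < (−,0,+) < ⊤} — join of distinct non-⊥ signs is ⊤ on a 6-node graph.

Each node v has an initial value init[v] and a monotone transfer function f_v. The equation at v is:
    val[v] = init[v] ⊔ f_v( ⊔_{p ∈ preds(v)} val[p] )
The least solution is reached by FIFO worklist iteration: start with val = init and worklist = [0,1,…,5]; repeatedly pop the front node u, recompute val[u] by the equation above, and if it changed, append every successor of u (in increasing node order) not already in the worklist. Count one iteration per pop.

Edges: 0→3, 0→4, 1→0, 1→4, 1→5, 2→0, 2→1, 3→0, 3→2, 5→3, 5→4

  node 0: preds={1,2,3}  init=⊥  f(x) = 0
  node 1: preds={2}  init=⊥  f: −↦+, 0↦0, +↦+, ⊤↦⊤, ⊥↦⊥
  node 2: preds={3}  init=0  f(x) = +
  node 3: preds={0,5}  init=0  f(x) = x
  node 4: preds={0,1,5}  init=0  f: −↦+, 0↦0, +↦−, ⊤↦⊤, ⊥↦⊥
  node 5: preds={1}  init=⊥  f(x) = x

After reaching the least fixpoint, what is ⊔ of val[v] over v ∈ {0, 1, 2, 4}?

⊤

Worklist (16 pops):
  #1 pop 0: in=0 → 0 (was ⊥); enqueue []
  #2 pop 1: in=0 → 0 (was ⊥); enqueue [0]
  #3 pop 2: in=0 → ⊤ (was 0); enqueue [1]
  #4 pop 3: in=0 → 0 (no change)
  #5 pop 4: in=0 → 0 (no change)
  #6 pop 5: in=0 → 0 (was ⊥); enqueue [3,4]
  #7 pop 0: in=⊤ → 0 (no change)
  #8 pop 1: in=⊤ → ⊤ (was 0); enqueue [0,5]
  #9 pop 3: in=0 → 0 (no change)
  #10 pop 4: in=⊤ → ⊤ (was 0); enqueue []
  #11 pop 0: in=⊤ → 0 (no change)
  #12 pop 5: in=⊤ → ⊤ (was 0); enqueue [3,4]
  #13 pop 3: in=⊤ → ⊤ (was 0); enqueue [0,2]
  #14 pop 4: in=⊤ → ⊤ (no change)
  #15 pop 0: in=⊤ → 0 (no change)
  #16 pop 2: in=⊤ → ⊤ (no change)

Fixpoint:
  val[0] = 0
  val[1] = ⊤
  val[2] = ⊤
  val[3] = ⊤
  val[4] = ⊤
  val[5] = ⊤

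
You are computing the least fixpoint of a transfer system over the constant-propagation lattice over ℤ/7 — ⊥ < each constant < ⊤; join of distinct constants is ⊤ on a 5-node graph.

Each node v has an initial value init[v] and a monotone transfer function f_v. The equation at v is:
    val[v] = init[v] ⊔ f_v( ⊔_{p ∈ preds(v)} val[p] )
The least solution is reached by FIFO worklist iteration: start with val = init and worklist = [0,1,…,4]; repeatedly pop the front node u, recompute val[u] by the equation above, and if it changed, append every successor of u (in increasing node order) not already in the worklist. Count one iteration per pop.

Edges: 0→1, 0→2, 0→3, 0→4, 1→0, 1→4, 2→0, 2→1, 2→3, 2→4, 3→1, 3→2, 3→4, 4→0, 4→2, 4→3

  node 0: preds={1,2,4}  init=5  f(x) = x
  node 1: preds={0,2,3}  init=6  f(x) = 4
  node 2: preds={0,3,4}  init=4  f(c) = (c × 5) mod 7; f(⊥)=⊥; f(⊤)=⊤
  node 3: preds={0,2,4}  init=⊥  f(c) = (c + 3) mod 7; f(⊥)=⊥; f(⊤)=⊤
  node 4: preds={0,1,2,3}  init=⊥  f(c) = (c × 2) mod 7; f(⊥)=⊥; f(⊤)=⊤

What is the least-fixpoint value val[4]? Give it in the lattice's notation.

Trace (9 dequeues):
  [1] u=0 | in ⊤ | out ⊤ | prev 5 | push {}
  [2] u=1 | in ⊤ | out ⊤ | prev 6 | push {0}
  [3] u=2 | in ⊤ | out ⊤ | prev 4 | push {1}
  [4] u=3 | in ⊤ | out ⊤ | prev ⊥ | push {2}
  [5] u=4 | in ⊤ | out ⊤ | prev ⊥ | push {3}
  [6] u=0 | in ⊤ | out ⊤ | ==
  [7] u=1 | in ⊤ | out ⊤ | ==
  [8] u=2 | in ⊤ | out ⊤ | ==
  [9] u=3 | in ⊤ | out ⊤ | ==

Converged values:
  [0] ⊤
  [1] ⊤
  [2] ⊤
  [3] ⊤
  [4] ⊤

⊤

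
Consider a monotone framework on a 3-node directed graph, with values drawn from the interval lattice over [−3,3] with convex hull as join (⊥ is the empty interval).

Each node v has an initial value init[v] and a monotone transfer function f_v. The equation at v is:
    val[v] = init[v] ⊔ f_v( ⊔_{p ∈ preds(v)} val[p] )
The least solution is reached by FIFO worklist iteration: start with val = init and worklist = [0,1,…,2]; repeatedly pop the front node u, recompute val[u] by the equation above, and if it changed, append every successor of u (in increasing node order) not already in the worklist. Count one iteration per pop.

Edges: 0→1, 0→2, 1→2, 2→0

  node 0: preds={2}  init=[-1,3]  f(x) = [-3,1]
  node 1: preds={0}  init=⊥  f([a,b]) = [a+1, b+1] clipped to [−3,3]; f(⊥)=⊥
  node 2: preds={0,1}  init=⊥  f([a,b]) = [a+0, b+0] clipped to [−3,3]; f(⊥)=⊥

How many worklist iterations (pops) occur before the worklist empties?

Iteration log — 4 steps:
  step 1. node 0  ⊔preds=⊥  new=[-3,3]  old=[-1,3]  +wl: 
  step 2. node 1  ⊔preds=[-3,3]  new=[-2,3]  old=⊥  +wl: 
  step 3. node 2  ⊔preds=[-3,3]  new=[-3,3]  old=⊥  +wl: 0
  step 4. node 0  ⊔preds=[-3,3]  new=[-3,3]  stable

Least fixpoint reached:
  node 0: [-3,3]
  node 1: [-2,3]
  node 2: [-3,3]

4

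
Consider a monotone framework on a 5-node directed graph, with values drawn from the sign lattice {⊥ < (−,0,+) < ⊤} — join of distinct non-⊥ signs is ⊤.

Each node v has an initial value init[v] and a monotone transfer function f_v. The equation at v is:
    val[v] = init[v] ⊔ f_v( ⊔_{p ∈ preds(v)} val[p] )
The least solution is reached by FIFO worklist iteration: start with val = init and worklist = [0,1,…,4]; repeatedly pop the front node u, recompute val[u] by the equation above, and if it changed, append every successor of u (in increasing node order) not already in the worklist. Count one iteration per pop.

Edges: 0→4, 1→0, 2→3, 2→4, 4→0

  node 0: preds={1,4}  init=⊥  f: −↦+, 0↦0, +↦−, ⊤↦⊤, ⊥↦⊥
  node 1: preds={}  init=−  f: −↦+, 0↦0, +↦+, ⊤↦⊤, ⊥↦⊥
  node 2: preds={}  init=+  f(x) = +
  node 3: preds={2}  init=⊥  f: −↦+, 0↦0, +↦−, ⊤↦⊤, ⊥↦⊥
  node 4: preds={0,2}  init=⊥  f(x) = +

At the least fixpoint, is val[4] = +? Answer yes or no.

yes

Trace (7 dequeues):
  [1] u=0 | in − | out + | prev ⊥ | push {}
  [2] u=1 | in ⊥ | out − | ==
  [3] u=2 | in ⊥ | out + | ==
  [4] u=3 | in + | out − | prev ⊥ | push {}
  [5] u=4 | in + | out + | prev ⊥ | push {0}
  [6] u=0 | in ⊤ | out ⊤ | prev + | push {4}
  [7] u=4 | in ⊤ | out + | ==

Converged values:
  [0] ⊤
  [1] −
  [2] +
  [3] −
  [4] +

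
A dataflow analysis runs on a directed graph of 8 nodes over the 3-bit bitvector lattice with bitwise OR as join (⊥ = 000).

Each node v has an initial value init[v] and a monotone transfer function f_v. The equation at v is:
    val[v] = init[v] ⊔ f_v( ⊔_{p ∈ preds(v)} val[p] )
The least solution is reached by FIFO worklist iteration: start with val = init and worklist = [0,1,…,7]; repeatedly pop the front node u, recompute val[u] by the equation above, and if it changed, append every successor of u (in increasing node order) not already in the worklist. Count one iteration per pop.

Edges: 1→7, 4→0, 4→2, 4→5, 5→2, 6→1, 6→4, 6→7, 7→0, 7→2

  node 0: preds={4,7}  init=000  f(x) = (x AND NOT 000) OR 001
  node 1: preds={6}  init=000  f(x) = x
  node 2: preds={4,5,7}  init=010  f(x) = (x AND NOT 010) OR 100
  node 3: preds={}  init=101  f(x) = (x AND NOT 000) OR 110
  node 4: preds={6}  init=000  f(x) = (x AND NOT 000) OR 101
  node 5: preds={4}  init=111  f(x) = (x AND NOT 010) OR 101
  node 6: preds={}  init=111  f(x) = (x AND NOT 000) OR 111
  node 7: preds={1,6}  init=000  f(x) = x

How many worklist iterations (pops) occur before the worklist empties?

Trace (10 dequeues):
  [1] u=0 | in 000 | out 001 | prev 000 | push {}
  [2] u=1 | in 111 | out 111 | prev 000 | push {}
  [3] u=2 | in 111 | out 111 | prev 010 | push {}
  [4] u=3 | in 000 | out 111 | prev 101 | push {}
  [5] u=4 | in 111 | out 111 | prev 000 | push {0,2}
  [6] u=5 | in 111 | out 111 | ==
  [7] u=6 | in 000 | out 111 | ==
  [8] u=7 | in 111 | out 111 | prev 000 | push {}
  [9] u=0 | in 111 | out 111 | prev 001 | push {}
  [10] u=2 | in 111 | out 111 | ==

Converged values:
  [0] 111
  [1] 111
  [2] 111
  [3] 111
  [4] 111
  [5] 111
  [6] 111
  [7] 111

10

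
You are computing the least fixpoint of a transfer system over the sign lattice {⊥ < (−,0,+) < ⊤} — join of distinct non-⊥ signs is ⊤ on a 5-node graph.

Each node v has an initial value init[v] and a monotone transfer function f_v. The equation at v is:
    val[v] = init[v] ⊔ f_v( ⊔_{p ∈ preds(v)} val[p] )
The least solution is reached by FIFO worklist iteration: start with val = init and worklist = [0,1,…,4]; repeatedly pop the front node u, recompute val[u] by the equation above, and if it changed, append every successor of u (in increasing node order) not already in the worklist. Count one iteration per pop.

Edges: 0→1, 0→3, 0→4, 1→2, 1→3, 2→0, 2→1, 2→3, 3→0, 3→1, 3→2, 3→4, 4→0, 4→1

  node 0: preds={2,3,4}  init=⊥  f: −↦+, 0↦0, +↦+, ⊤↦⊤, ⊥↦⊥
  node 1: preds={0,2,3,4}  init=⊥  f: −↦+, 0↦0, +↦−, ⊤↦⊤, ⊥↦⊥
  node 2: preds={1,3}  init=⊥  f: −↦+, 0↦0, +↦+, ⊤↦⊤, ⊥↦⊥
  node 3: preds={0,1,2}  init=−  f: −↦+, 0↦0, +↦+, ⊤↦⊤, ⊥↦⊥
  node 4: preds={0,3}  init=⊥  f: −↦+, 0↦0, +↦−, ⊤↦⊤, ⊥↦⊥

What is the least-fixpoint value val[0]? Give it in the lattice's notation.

Trace (10 dequeues):
  [1] u=0 | in − | out + | prev ⊥ | push {}
  [2] u=1 | in ⊤ | out ⊤ | prev ⊥ | push {}
  [3] u=2 | in ⊤ | out ⊤ | prev ⊥ | push {0,1}
  [4] u=3 | in ⊤ | out ⊤ | prev − | push {2}
  [5] u=4 | in ⊤ | out ⊤ | prev ⊥ | push {}
  [6] u=0 | in ⊤ | out ⊤ | prev + | push {3,4}
  [7] u=1 | in ⊤ | out ⊤ | ==
  [8] u=2 | in ⊤ | out ⊤ | ==
  [9] u=3 | in ⊤ | out ⊤ | ==
  [10] u=4 | in ⊤ | out ⊤ | ==

Converged values:
  [0] ⊤
  [1] ⊤
  [2] ⊤
  [3] ⊤
  [4] ⊤

⊤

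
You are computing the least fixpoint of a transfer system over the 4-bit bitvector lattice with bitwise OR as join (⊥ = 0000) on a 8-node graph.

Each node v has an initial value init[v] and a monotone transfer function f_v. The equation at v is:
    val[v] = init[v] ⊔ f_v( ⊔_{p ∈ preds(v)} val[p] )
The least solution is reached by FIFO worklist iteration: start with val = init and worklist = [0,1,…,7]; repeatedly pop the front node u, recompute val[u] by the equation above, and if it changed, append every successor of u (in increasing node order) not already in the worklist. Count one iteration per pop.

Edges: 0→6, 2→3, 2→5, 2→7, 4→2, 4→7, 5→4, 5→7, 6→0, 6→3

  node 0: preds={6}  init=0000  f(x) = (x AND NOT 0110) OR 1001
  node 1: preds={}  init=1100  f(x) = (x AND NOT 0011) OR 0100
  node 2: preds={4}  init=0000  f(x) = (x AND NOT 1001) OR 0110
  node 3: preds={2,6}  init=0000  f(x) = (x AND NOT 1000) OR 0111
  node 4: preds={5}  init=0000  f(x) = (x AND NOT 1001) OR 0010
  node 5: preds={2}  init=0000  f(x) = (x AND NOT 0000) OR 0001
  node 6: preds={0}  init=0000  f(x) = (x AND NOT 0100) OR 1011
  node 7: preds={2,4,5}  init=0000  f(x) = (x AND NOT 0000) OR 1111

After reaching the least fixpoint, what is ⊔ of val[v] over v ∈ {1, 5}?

1111

Trace (14 dequeues):
  [1] u=0 | in 0000 | out 1001 | prev 0000 | push {}
  [2] u=1 | in 0000 | out 1100 | ==
  [3] u=2 | in 0000 | out 0110 | prev 0000 | push {}
  [4] u=3 | in 0110 | out 0111 | prev 0000 | push {}
  [5] u=4 | in 0000 | out 0010 | prev 0000 | push {2}
  [6] u=5 | in 0110 | out 0111 | prev 0000 | push {4}
  [7] u=6 | in 1001 | out 1011 | prev 0000 | push {0,3}
  [8] u=7 | in 0111 | out 1111 | prev 0000 | push {}
  [9] u=2 | in 0010 | out 0110 | ==
  [10] u=4 | in 0111 | out 0110 | prev 0010 | push {2,7}
  [11] u=0 | in 1011 | out 1001 | ==
  [12] u=3 | in 1111 | out 0111 | ==
  [13] u=2 | in 0110 | out 0110 | ==
  [14] u=7 | in 0111 | out 1111 | ==

Converged values:
  [0] 1001
  [1] 1100
  [2] 0110
  [3] 0111
  [4] 0110
  [5] 0111
  [6] 1011
  [7] 1111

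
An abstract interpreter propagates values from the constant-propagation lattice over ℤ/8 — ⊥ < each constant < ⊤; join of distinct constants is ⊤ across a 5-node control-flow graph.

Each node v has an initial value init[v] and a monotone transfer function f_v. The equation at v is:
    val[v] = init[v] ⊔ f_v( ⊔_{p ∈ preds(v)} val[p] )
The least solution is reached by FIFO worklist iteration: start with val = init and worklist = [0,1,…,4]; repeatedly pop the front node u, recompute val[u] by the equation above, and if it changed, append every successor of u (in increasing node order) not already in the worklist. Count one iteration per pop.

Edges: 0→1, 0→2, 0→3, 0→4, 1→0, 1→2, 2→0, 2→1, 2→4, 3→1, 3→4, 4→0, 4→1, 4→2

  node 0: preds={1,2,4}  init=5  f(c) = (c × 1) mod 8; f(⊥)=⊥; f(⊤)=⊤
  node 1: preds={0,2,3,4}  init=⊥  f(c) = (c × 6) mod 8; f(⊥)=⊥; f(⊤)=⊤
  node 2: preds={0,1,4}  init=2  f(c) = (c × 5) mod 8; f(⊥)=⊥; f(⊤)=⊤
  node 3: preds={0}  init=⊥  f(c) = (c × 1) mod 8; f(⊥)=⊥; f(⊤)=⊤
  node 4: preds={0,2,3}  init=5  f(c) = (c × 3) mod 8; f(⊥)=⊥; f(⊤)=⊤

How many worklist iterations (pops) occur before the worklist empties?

8

Worklist (8 pops):
  #1 pop 0: in=⊤ → ⊤ (was 5); enqueue []
  #2 pop 1: in=⊤ → ⊤ (was ⊥); enqueue [0]
  #3 pop 2: in=⊤ → ⊤ (was 2); enqueue [1]
  #4 pop 3: in=⊤ → ⊤ (was ⊥); enqueue []
  #5 pop 4: in=⊤ → ⊤ (was 5); enqueue [2]
  #6 pop 0: in=⊤ → ⊤ (no change)
  #7 pop 1: in=⊤ → ⊤ (no change)
  #8 pop 2: in=⊤ → ⊤ (no change)

Fixpoint:
  val[0] = ⊤
  val[1] = ⊤
  val[2] = ⊤
  val[3] = ⊤
  val[4] = ⊤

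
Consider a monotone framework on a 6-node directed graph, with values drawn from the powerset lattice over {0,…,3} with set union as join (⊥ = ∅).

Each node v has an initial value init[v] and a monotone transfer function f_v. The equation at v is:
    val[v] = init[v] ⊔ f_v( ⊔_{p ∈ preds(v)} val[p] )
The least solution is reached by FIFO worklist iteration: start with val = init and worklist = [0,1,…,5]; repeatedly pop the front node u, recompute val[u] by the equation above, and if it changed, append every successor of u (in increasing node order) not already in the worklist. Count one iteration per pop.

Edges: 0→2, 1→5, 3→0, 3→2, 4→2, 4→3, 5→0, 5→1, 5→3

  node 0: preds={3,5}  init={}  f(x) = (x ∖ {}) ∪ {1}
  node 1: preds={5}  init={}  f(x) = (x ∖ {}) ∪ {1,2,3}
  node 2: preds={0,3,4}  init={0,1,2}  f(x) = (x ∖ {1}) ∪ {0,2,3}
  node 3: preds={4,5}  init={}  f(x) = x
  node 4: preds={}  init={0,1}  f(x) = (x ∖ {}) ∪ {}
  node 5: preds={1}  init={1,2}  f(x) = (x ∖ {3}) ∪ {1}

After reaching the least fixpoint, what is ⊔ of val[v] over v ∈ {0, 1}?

Trace (8 dequeues):
  [1] u=0 | in {1,2} | out {1,2} | prev {} | push {}
  [2] u=1 | in {1,2} | out {1,2,3} | prev {} | push {}
  [3] u=2 | in {0,1,2} | out {0,1,2,3} | prev {0,1,2} | push {}
  [4] u=3 | in {0,1,2} | out {0,1,2} | prev {} | push {0,2}
  [5] u=4 | in {} | out {0,1} | ==
  [6] u=5 | in {1,2,3} | out {1,2} | ==
  [7] u=0 | in {0,1,2} | out {0,1,2} | prev {1,2} | push {}
  [8] u=2 | in {0,1,2} | out {0,1,2,3} | ==

Converged values:
  [0] {0,1,2}
  [1] {1,2,3}
  [2] {0,1,2,3}
  [3] {0,1,2}
  [4] {0,1}
  [5] {1,2}

{0,1,2,3}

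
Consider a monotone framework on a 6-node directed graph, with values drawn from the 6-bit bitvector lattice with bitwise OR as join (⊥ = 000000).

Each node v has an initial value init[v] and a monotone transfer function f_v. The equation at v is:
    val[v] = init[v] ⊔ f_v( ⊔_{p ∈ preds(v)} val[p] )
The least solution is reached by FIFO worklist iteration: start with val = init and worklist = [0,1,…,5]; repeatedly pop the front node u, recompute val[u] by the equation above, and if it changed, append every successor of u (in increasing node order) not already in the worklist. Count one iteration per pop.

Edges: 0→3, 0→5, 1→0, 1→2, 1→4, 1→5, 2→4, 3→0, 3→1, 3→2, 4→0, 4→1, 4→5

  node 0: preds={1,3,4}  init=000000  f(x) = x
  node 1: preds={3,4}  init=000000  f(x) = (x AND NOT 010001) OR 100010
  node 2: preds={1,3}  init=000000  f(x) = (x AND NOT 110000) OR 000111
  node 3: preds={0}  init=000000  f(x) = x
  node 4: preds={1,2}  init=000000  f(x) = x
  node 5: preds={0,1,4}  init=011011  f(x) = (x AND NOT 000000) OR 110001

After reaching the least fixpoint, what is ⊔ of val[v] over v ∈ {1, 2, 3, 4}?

Worklist (14 pops):
  #1 pop 0: in=000000 → 000000 (no change)
  #2 pop 1: in=000000 → 100010 (was 000000); enqueue [0]
  #3 pop 2: in=100010 → 000111 (was 000000); enqueue []
  #4 pop 3: in=000000 → 000000 (no change)
  #5 pop 4: in=100111 → 100111 (was 000000); enqueue [1]
  #6 pop 5: in=100111 → 111111 (was 011011); enqueue []
  #7 pop 0: in=100111 → 100111 (was 000000); enqueue [3,5]
  #8 pop 1: in=100111 → 100110 (was 100010); enqueue [0,2,4]
  #9 pop 3: in=100111 → 100111 (was 000000); enqueue [1]
  #10 pop 5: in=100111 → 111111 (no change)
  #11 pop 0: in=100111 → 100111 (no change)
  #12 pop 2: in=100111 → 000111 (no change)
  #13 pop 4: in=100111 → 100111 (no change)
  #14 pop 1: in=100111 → 100110 (no change)

Fixpoint:
  val[0] = 100111
  val[1] = 100110
  val[2] = 000111
  val[3] = 100111
  val[4] = 100111
  val[5] = 111111

100111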